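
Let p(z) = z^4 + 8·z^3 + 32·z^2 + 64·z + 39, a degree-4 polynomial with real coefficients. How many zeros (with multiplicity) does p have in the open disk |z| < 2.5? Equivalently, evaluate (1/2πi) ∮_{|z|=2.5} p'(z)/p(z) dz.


The zeros of p are: (-2 + 3i), (-2 - 3i), -3, -1.
Their magnitudes are: 3.606, 3.606, 3, 1.
Zeros with |z| < R = 2.5: -1.
Count = 1.
By the argument principle, (1/2πi) ∮_{|z|=R} p'(z)/p(z) dz equals exactly this count.

Number of zeros inside |z| < 2.5: 1.


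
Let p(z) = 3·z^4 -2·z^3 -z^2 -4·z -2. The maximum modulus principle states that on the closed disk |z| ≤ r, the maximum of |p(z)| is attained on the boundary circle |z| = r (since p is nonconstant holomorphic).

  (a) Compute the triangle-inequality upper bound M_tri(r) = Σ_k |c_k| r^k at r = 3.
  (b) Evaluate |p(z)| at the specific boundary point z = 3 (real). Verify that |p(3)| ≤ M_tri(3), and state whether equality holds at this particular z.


Coefficients: c_0 = -2, c_1 = -4, c_2 = -1, c_3 = -2, c_4 = 3. Radius r = 3.
Part (a). Triangle bound: M_tri(r) = Σ_k |c_k| r^k
  = |-2|·3^0 + |-4|·3^1 + |-1|·3^2 + |-2|·3^3 + |3|·3^4
  = 2 + 12 + 9 + 54 + 243 = 320.
This bounds M(r) := max_{|z|=r} |p(z)| from above; equality holds iff all terms c_k z^k can be made to align in phase at a single z on |z|=r.
Part (b). At z = 3 (real, on the circle |z| = r):
  p(3) = (-2)·3^0 + (-4)·3^1 + (-1)·3^2 + (-2)·3^3 + (3)·3^4 = 166.
  |p(3)| = 166.
Check: |p(3)| = 166 ≤ 320 = M_tri(3). ✓ Equality does not hold at z = 3 (the coefficients have mixed signs, so the terms do not all align in phase there).

M_tri(3) = 320; |p(3)| = 166; equality at z=3: no.


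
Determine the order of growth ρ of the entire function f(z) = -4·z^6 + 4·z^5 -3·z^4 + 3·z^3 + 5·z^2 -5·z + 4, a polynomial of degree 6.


|f(z)| ≤ Σ|c_k|·r^k = O(r^6) as r → ∞. Polynomial growth is O(e^{r^ε}) for every ε > 0 (since r^6/e^{r^ε} → 0), so ρ ≤ ε for all ε > 0, i.e. ρ = 0. Every nonconstant polynomial has order 0.
Therefore ρ = 0.

Order ρ = 0.


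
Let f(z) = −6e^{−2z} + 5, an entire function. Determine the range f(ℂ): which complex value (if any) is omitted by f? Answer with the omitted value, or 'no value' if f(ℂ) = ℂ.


Little Picard bounds the complement of f(ℂ) to at most one point.
e^{−2z} is never zero on ℂ, so -6·e^{−2z} takes every value in ℂ ∖ {0}. Adding 5 shifts the range to ℂ ∖ {5}. Thus f omits exactly the value 5.

Omitted value: 5.


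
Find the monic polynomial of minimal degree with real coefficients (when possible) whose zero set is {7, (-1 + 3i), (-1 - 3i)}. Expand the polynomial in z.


The polynomial is p(z) = ∏_{α ∈ S} (z − α), where S = {7, (-1 + 3i), (-1 - 3i)}.
Expanding the product yields: p(z) = z^3 -5·z^2 -4·z -70.
Note conjugate pairs combine to real quadratics: (z − (-1+3i))(z − (-1−3i)) = z² + 2z + 10.
The resulting polynomial has degree 3 and real coefficients as required.

p(z) = z^3 -5·z^2 -4·z -70.


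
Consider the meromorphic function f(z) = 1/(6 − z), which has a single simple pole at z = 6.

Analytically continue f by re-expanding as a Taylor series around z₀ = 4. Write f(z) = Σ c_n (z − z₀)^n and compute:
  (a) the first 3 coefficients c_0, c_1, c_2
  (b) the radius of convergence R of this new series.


Let w = z − z₀, so z = z₀ + w.
Then 6 − z = 6 − (z₀ + w) = (6 − z₀) − w = 2 − w.
f(z) = 1/(2 − w) = (1/(2)) · 1/(1 − w/(2)) = Σ_{n≥0} w^n / (2)^(n+1).
So c_n = 1/(2)^(n+1):
  c_0 = 1/(2)^1 = 1/2.
  c_1 = 1/(2)^2 = 1/4.
  c_2 = 1/(2)^3 = 1/8.
The series is valid for |w/d| < 1, i.e. |z − z₀| < |d|.
Radius of convergence: R = |6 − z₀| = |2| = 2 (distance from z₀ to the singularity z = 6).

c_0 = 1/2, c_1 = 1/4, c_2 = 1/8; R = 2.


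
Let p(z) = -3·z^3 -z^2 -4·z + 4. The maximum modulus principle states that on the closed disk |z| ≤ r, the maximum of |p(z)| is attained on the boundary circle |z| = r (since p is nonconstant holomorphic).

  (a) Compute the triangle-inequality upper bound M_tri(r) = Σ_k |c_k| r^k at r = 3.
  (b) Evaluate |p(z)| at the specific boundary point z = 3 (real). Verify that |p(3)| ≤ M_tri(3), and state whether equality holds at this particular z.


Coefficients: c_0 = 4, c_1 = -4, c_2 = -1, c_3 = -3. Radius r = 3.
Part (a). Triangle bound: M_tri(r) = Σ_k |c_k| r^k
  = |4|·3^0 + |-4|·3^1 + |-1|·3^2 + |-3|·3^3
  = 4 + 12 + 9 + 81 = 106.
This bounds M(r) := max_{|z|=r} |p(z)| from above; equality holds iff all terms c_k z^k can be made to align in phase at a single z on |z|=r.
Part (b). At z = 3 (real, on the circle |z| = r):
  p(3) = (4)·3^0 + (-4)·3^1 + (-1)·3^2 + (-3)·3^3 = -98.
  |p(3)| = 98.
Check: |p(3)| = 98 ≤ 106 = M_tri(3). ✓ Equality does not hold at z = 3 (the coefficients have mixed signs, so the terms do not all align in phase there).

M_tri(3) = 106; |p(3)| = 98; equality at z=3: no.


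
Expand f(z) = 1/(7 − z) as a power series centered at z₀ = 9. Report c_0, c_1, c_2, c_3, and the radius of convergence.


Let w = z − z₀, so z = z₀ + w.
Then 7 − z = 7 − (z₀ + w) = (7 − z₀) − w = -2 − w.
f(z) = 1/(-2 − w) = (1/(-2)) · 1/(1 − w/(-2)) = Σ_{n≥0} w^n / (-2)^(n+1).
So c_n = 1/(-2)^(n+1):
  c_0 = 1/(-2)^1 = -1/2.
  c_1 = 1/(-2)^2 = 1/4.
  c_2 = 1/(-2)^3 = -1/8.
  c_3 = 1/(-2)^4 = 1/16.
The series is valid for |w/d| < 1, i.e. |z − z₀| < |d|.
Radius of convergence: R = |7 − z₀| = |-2| = 2 (distance from z₀ to the singularity z = 7).

c_0 = -1/2, c_1 = 1/4, c_2 = -1/8, c_3 = 1/16; R = 2.


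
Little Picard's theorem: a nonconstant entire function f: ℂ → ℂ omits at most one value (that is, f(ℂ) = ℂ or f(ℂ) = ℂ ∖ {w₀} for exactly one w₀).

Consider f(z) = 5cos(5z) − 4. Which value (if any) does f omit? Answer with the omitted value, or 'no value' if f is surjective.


Little Picard bounds the complement of f(ℂ) to at most one point.
cos is entire and surjective onto ℂ: for every w ∈ ℂ, cos(ζ) = w has a solution ζ ∈ ℂ (e.g., via the complex inverse arccos). With ζ = 5z this gives z = ζ/(5). Then 5·cos(5z) takes every value in 5·ℂ = ℂ, and adding -4 is a bijection of ℂ. So f is surjective and omits no value. (Note: only on the real line is cos bounded by [−1, 1].)

Omitted value: no value.


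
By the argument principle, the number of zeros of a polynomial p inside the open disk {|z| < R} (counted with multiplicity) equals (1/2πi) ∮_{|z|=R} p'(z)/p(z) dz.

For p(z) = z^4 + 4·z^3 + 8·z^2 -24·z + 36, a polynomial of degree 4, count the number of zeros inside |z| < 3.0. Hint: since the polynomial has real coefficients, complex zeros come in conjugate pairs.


The zeros of p are: (-3 + 3i), (-3 - 3i), (1 + 1i), (1 - 1i).
Their magnitudes are: 4.243, 4.243, 1.414, 1.414.
Zeros with |z| < R = 3.0: (1 + 1i), (1 - 1i).
Count = 2.
By the argument principle, (1/2πi) ∮_{|z|=R} p'(z)/p(z) dz equals exactly this count.

Number of zeros inside |z| < 3.0: 2.


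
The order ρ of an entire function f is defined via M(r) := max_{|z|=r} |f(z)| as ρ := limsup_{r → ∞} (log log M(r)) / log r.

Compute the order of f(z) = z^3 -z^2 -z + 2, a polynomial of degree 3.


|f(z)| ≤ Σ|c_k|·r^k = O(r^3) as r → ∞. Polynomial growth is O(e^{r^ε}) for every ε > 0 (since r^3/e^{r^ε} → 0), so ρ ≤ ε for all ε > 0, i.e. ρ = 0. Every nonconstant polynomial has order 0.
Therefore ρ = 0.

Order ρ = 0.


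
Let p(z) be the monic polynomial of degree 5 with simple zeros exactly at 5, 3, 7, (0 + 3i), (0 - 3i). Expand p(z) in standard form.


The polynomial is p(z) = ∏_{α ∈ S} (z − α), where S = {5, 3, 7, (0 + 3i), (0 - 3i)}.
Expanding the product yields: p(z) = z^5 -15·z^4 + 80·z^3 -240·z^2 + 639·z -945.
Note conjugate pairs combine to real quadratics: (z − (0+3i))(z − (0−3i)) = z² + 9.
The resulting polynomial has degree 5 and real coefficients as required.

p(z) = z^5 -15·z^4 + 80·z^3 -240·z^2 + 639·z -945.


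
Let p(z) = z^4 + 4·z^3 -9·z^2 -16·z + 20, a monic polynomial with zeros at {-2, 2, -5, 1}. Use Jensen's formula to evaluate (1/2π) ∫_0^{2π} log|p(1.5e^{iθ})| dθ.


Zeros: -5, -2, 1, 2; r = 1.5.
Inside |z| < r: 1. Outside (|z| ≥ r): -5, -2, 2.
p(0) = 20, so log|p(0)| = log(20) = 2.9957.
Apply Jensen: I(r) = log|p(0)| + Σ_k log(r/|z_k|), summed over zeros inside |z| < r.
  log(r/|z_k|) for z_k = 1: log(1.5/1) = 0.4055
  Outside zeros (-5, -2, 2) contribute nothing to the Jensen sum.
Sum over inside zeros: 0.4055.
I(r) = log|p(0)| + (inside sum) = 2.9957 + 0.4055 = 3.4012.
Note: since some zeros are outside |z| ≤ r, the simplified n·log(r) form does NOT apply — only the inside zeros contribute.

I(r) ≈ 3.4012.


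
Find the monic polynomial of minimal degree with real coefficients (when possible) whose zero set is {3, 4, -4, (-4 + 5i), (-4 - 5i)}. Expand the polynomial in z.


The polynomial is p(z) = ∏_{α ∈ S} (z − α), where S = {3, 4, -4, (-4 + 5i), (-4 - 5i)}.
Expanding the product yields: p(z) = z^5 + 5·z^4 + z^3 -203·z^2 -272·z + 1968.
Note conjugate pairs combine to real quadratics: (z − (-4+5i))(z − (-4−5i)) = z² + 8z + 41.
The resulting polynomial has degree 5 and real coefficients as required.

p(z) = z^5 + 5·z^4 + z^3 -203·z^2 -272·z + 1968.


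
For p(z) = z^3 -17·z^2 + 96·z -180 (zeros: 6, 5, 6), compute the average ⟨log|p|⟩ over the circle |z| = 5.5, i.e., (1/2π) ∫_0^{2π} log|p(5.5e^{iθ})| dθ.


Zeros: 5, 6, 6; r = 5.5.
Inside |z| < r: 5. Outside (|z| ≥ r): 6, 6.
p(0) = -180, so log|p(0)| = log(180) = 5.1930.
Apply Jensen: I(r) = log|p(0)| + Σ_k log(r/|z_k|), summed over zeros inside |z| < r.
  log(r/|z_k|) for z_k = 5: log(5.5/5) = 0.0953
  Outside zeros (6, 6) contribute nothing to the Jensen sum.
Sum over inside zeros: 0.0953.
I(r) = log|p(0)| + (inside sum) = 5.1930 + 0.0953 = 5.2883.
Note: since some zeros are outside |z| ≤ r, the simplified n·log(r) form does NOT apply — only the inside zeros contribute.

I(r) ≈ 5.2883.


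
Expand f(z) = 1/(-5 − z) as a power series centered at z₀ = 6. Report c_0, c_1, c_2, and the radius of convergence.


Let w = z − z₀, so z = z₀ + w.
Then -5 − z = -5 − (z₀ + w) = (-5 − z₀) − w = -11 − w.
f(z) = 1/(-11 − w) = (1/(-11)) · 1/(1 − w/(-11)) = Σ_{n≥0} w^n / (-11)^(n+1).
So c_n = 1/(-11)^(n+1):
  c_0 = 1/(-11)^1 = -1/11.
  c_1 = 1/(-11)^2 = 1/121.
  c_2 = 1/(-11)^3 = -1/1331.
The series is valid for |w/d| < 1, i.e. |z − z₀| < |d|.
Radius of convergence: R = |-5 − z₀| = |-11| = 11 (distance from z₀ to the singularity z = -5).

c_0 = -1/11, c_1 = 1/121, c_2 = -1/1331; R = 11.


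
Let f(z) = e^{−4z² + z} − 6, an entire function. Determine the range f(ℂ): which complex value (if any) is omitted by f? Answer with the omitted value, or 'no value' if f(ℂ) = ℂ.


Little Picard bounds the complement of f(ℂ) to at most one point.
The exponent g(z) = −4z² + z is a nonconstant polynomial, hence surjective onto ℂ. So e^{g(z)} takes every value in {e^w : w ∈ ℂ} = ℂ ∖ {0}. Adding -6 shifts the range to ℂ ∖ {-6}. f omits exactly -6.

Omitted value: -6.


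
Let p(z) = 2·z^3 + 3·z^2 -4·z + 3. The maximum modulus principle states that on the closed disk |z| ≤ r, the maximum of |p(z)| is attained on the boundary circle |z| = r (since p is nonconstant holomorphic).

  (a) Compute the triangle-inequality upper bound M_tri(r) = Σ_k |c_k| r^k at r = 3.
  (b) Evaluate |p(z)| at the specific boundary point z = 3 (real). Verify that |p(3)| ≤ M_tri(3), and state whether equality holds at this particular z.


Coefficients: c_0 = 3, c_1 = -4, c_2 = 3, c_3 = 2. Radius r = 3.
Part (a). Triangle bound: M_tri(r) = Σ_k |c_k| r^k
  = |3|·3^0 + |-4|·3^1 + |3|·3^2 + |2|·3^3
  = 3 + 12 + 27 + 54 = 96.
This bounds M(r) := max_{|z|=r} |p(z)| from above; equality holds iff all terms c_k z^k can be made to align in phase at a single z on |z|=r.
Part (b). At z = 3 (real, on the circle |z| = r):
  p(3) = (3)·3^0 + (-4)·3^1 + (3)·3^2 + (2)·3^3 = 72.
  |p(3)| = 72.
Check: |p(3)| = 72 ≤ 96 = M_tri(3). ✓ Equality does not hold at z = 3 (the coefficients have mixed signs, so the terms do not all align in phase there).

M_tri(3) = 96; |p(3)| = 72; equality at z=3: no.


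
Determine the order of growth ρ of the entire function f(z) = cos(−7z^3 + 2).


Write cos(w) = (e^{iw} ± e^{−iw})/(2 or 2i), so |cos(w)| ≤ e^{|w|}. With w = −7z^3 + 2, |w| ≤ 7r^3 + 2 on |z|=r, giving M(r) ≤ e^{7r^3 + 2} and ρ ≤ 3. For the lower bound, choose z on |z|=r with -7z^3 purely imaginary of modulus 7r^3; then |cos(−7z^3 + 2)| grows like e^{7r^3}/2, so ρ ≥ 3. Hence ρ = 3.
Therefore ρ = 3.

Order ρ = 3.


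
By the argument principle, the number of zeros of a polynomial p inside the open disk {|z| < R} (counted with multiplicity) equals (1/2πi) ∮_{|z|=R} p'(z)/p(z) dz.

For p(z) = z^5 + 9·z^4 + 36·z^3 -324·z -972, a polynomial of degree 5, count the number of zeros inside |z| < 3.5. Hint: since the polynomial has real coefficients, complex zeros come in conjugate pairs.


The zeros of p are: 3, (-3 + 3i), (-3 - 3i), (-3 + 3i), (-3 - 3i).
Their magnitudes are: 3, 4.243, 4.243, 4.243, 4.243.
Zeros with |z| < R = 3.5: 3.
Count = 1.
By the argument principle, (1/2πi) ∮_{|z|=R} p'(z)/p(z) dz equals exactly this count.

Number of zeros inside |z| < 3.5: 1.


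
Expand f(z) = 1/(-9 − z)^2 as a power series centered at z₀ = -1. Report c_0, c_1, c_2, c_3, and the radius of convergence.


Let w = z − z₀, so z = z₀ + w.
Then -9 − z = -9 − (z₀ + w) = (-9 − z₀) − w = -8 − w.
f(z) = 1/(-8 − w)^2 = (1/(-8)^2) · (1 − w/(-8))^{−2}.
By the binomial series (1−u)^{−2} = Σ_{n≥0} C(n+1, 1) u^n for |u|<1, with u = w/(-8):
  c_n = C(n+1, 1) / (-8)^(n+2).
  c_0 = 1/(-8)^2 = 1/64.
  c_1 = 2/(-8)^3 = -1/256.
  c_2 = 3/(-8)^4 = 3/4096.
  c_3 = 4/(-8)^5 = -1/8192.
The series is valid for |w/d| < 1, i.e. |z − z₀| < |d|.
Radius of convergence: R = |-9 − z₀| = |-8| = 8 (distance from z₀ to the singularity z = -9).

c_0 = 1/64, c_1 = -1/256, c_2 = 3/4096, c_3 = -1/8192; R = 8.


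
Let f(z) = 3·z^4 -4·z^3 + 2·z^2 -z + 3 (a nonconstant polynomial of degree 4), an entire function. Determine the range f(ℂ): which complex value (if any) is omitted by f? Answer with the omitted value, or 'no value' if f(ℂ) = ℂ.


Little Picard bounds the complement of f(ℂ) to at most one point.
For every w ∈ ℂ, the equation p(z) − w = 0 is a nonconstant polynomial in z and hence has at least one root by the fundamental theorem of algebra. So p is surjective onto ℂ, omitting no value.

Omitted value: no value.


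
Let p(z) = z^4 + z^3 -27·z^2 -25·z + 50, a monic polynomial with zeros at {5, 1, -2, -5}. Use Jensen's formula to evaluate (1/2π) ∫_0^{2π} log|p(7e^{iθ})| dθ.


Zeros: -5, -2, 1, 5; r = 7.
Inside |z| < r: -5, -2, 1, 5. Outside (|z| ≥ r): ∅.
p(0) = 50, so log|p(0)| = log(50) = 3.9120.
Apply Jensen: I(r) = log|p(0)| + Σ_k log(r/|z_k|), summed over zeros inside |z| < r.
  log(r/|z_k|) for z_k = 5: log(7/5) = 0.3365
  log(r/|z_k|) for z_k = 1: log(7/1) = 1.9459
  log(r/|z_k|) for z_k = -2: log(7/2) = 1.2528
  log(r/|z_k|) for z_k = -5: log(7/5) = 0.3365
Sum over inside zeros: 3.8716.
I(r) = log|p(0)| + (inside sum) = 3.9120 + 3.8716 = 7.7836.
Closed form (all zeros inside, monic): I(r) = n·log(r) = 4·log(7) = 7.7836. ✓

I(r) ≈ 7.7836.


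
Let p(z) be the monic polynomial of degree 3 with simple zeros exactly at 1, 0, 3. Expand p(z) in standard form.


The polynomial is p(z) = ∏_{α ∈ S} (z − α), where S = {1, 0, 3}.
Expanding the product yields: p(z) = z^3 -4·z^2 + 3·z.
The resulting polynomial has degree 3 and real coefficients as required.

p(z) = z^3 -4·z^2 + 3·z.


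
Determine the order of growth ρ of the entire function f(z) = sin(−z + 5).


sin(w) is a linear combination of e^{iw} and e^{−iw} (or e^w, e^{−w} in the hyperbolic case), so |sin(w)| ≤ e^{|w|}. With w = −z + 5, |w| ≤ 1|z| + 5 = 1r + 5 on |z| = r, giving M(r) ≤ e^{1r + 5}, so ρ ≤ 1. On a suitable ray (z = it for sin/cos; z = t for sinh/cosh, t real → ∞), |sin(−z + 5)| grows like e^{1|t|}/2, so ρ ≥ 1. Hence ρ = 1.
Therefore ρ = 1.

Order ρ = 1.


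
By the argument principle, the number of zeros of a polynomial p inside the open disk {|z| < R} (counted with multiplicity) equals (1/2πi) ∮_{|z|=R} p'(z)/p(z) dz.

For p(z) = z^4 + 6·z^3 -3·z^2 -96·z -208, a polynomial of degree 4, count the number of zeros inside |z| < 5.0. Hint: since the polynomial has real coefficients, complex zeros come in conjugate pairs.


The zeros of p are: (-3 + 2i), (-3 - 2i), -4, 4.
Their magnitudes are: 3.606, 3.606, 4, 4.
Zeros with |z| < R = 5.0: (-3 + 2i), (-3 - 2i), -4, 4.
Count = 4.
By the argument principle, (1/2πi) ∮_{|z|=R} p'(z)/p(z) dz equals exactly this count.

Number of zeros inside |z| < 5.0: 4.


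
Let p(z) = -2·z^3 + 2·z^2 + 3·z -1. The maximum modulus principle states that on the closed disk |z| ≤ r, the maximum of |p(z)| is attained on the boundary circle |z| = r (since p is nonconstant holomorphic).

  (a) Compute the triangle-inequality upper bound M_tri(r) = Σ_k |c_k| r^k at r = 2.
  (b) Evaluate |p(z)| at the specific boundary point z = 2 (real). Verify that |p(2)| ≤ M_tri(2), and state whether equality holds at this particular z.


Coefficients: c_0 = -1, c_1 = 3, c_2 = 2, c_3 = -2. Radius r = 2.
Part (a). Triangle bound: M_tri(r) = Σ_k |c_k| r^k
  = |-1|·2^0 + |3|·2^1 + |2|·2^2 + |-2|·2^3
  = 1 + 6 + 8 + 16 = 31.
This bounds M(r) := max_{|z|=r} |p(z)| from above; equality holds iff all terms c_k z^k can be made to align in phase at a single z on |z|=r.
Part (b). At z = 2 (real, on the circle |z| = r):
  p(2) = (-1)·2^0 + (3)·2^1 + (2)·2^2 + (-2)·2^3 = -3.
  |p(2)| = 3.
Check: |p(2)| = 3 ≤ 31 = M_tri(2). ✓ Equality does not hold at z = 2 (the coefficients have mixed signs, so the terms do not all align in phase there).

M_tri(2) = 31; |p(2)| = 3; equality at z=2: no.


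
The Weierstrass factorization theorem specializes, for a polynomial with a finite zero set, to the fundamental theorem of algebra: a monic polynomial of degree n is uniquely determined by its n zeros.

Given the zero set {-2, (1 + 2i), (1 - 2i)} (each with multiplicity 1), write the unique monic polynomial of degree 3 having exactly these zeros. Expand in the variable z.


The polynomial is p(z) = ∏_{α ∈ S} (z − α), where S = {-2, (1 + 2i), (1 - 2i)}.
Expanding the product yields: p(z) = z^3 + z + 10.
Note conjugate pairs combine to real quadratics: (z − (1+2i))(z − (1−2i)) = z² − 2z + 5.
The resulting polynomial has degree 3 and real coefficients as required.

p(z) = z^3 + z + 10.


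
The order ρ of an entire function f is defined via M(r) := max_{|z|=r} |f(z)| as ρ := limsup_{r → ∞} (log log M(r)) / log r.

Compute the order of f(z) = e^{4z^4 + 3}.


|e^{4z^4 + 3}| = e^{Re(4·z^4) + 3} ≤ e^{4|z|^4 + 3} = e^{4r^4 + 3} on |z| = r, so ρ ≤ 4. Choosing z on |z|=r so that 4·z^4 is real positive (always possible by picking arg z appropriately) gives |f(z)| = e^{4r^4 + 3}, matching the bound. The additive constant 3 does not affect log log M(r) ~ 4·log r. Hence ρ = 4.
Therefore ρ = 4.

Order ρ = 4.


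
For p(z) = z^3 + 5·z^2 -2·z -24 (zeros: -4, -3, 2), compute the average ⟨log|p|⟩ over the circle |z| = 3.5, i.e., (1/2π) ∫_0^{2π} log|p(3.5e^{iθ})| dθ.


Zeros: -4, -3, 2; r = 3.5.
Inside |z| < r: -3, 2. Outside (|z| ≥ r): -4.
p(0) = -24, so log|p(0)| = log(24) = 3.1781.
Apply Jensen: I(r) = log|p(0)| + Σ_k log(r/|z_k|), summed over zeros inside |z| < r.
  log(r/|z_k|) for z_k = -3: log(3.5/3) = 0.1542
  log(r/|z_k|) for z_k = 2: log(3.5/2) = 0.5596
  Outside zeros (-4) contribute nothing to the Jensen sum.
Sum over inside zeros: 0.7138.
I(r) = log|p(0)| + (inside sum) = 3.1781 + 0.7138 = 3.8918.
Note: since some zeros are outside |z| ≤ r, the simplified n·log(r) form does NOT apply — only the inside zeros contribute.

I(r) ≈ 3.8918.


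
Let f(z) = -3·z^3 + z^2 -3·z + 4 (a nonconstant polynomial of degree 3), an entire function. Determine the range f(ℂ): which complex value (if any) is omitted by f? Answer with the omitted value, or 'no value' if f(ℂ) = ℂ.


Little Picard bounds the complement of f(ℂ) to at most one point.
For every w ∈ ℂ, the equation p(z) − w = 0 is a nonconstant polynomial in z and hence has at least one root by the fundamental theorem of algebra. So p is surjective onto ℂ, omitting no value.

Omitted value: no value.


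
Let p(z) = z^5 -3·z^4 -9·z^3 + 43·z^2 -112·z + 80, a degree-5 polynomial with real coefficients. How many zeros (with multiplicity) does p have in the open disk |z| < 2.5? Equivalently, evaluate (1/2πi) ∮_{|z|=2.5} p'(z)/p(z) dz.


The zeros of p are: -4, 1, (1 + 2i), (1 - 2i), 4.
Their magnitudes are: 4, 1, 2.236, 2.236, 4.
Zeros with |z| < R = 2.5: 1, (1 + 2i), (1 - 2i).
Count = 3.
By the argument principle, (1/2πi) ∮_{|z|=R} p'(z)/p(z) dz equals exactly this count.

Number of zeros inside |z| < 2.5: 3.


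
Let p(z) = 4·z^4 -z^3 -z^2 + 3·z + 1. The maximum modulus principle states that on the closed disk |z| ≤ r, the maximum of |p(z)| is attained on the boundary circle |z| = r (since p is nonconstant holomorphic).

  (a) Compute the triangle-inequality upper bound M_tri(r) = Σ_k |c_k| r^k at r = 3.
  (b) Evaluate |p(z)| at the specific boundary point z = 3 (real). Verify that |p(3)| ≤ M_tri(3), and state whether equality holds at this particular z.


Coefficients: c_0 = 1, c_1 = 3, c_2 = -1, c_3 = -1, c_4 = 4. Radius r = 3.
Part (a). Triangle bound: M_tri(r) = Σ_k |c_k| r^k
  = |1|·3^0 + |3|·3^1 + |-1|·3^2 + |-1|·3^3 + |4|·3^4
  = 1 + 9 + 9 + 27 + 324 = 370.
This bounds M(r) := max_{|z|=r} |p(z)| from above; equality holds iff all terms c_k z^k can be made to align in phase at a single z on |z|=r.
Part (b). At z = 3 (real, on the circle |z| = r):
  p(3) = (1)·3^0 + (3)·3^1 + (-1)·3^2 + (-1)·3^3 + (4)·3^4 = 298.
  |p(3)| = 298.
Check: |p(3)| = 298 ≤ 370 = M_tri(3). ✓ Equality does not hold at z = 3 (the coefficients have mixed signs, so the terms do not all align in phase there).

M_tri(3) = 370; |p(3)| = 298; equality at z=3: no.


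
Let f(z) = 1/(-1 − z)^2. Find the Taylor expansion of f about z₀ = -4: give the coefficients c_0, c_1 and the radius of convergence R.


Let w = z − z₀, so z = z₀ + w.
Then -1 − z = -1 − (z₀ + w) = (-1 − z₀) − w = 3 − w.
f(z) = 1/(3 − w)^2 = (1/(3)^2) · (1 − w/(3))^{−2}.
By the binomial series (1−u)^{−2} = Σ_{n≥0} C(n+1, 1) u^n for |u|<1, with u = w/(3):
  c_n = C(n+1, 1) / (3)^(n+2).
  c_0 = 1/(3)^2 = 1/9.
  c_1 = 2/(3)^3 = 2/27.
The series is valid for |w/d| < 1, i.e. |z − z₀| < |d|.
Radius of convergence: R = |-1 − z₀| = |3| = 3 (distance from z₀ to the singularity z = -1).

c_0 = 1/9, c_1 = 2/27; R = 3.


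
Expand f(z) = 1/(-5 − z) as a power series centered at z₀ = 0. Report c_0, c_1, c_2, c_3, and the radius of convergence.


Let w = z − z₀, so z = z₀ + w.
Then -5 − z = -5 − (z₀ + w) = (-5 − z₀) − w = -5 − w.
f(z) = 1/(-5 − w) = (1/(-5)) · 1/(1 − w/(-5)) = Σ_{n≥0} w^n / (-5)^(n+1).
So c_n = 1/(-5)^(n+1):
  c_0 = 1/(-5)^1 = -1/5.
  c_1 = 1/(-5)^2 = 1/25.
  c_2 = 1/(-5)^3 = -1/125.
  c_3 = 1/(-5)^4 = 1/625.
The series is valid for |w/d| < 1, i.e. |z − z₀| < |d|.
Radius of convergence: R = |-5 − z₀| = |-5| = 5 (distance from z₀ to the singularity z = -5).

c_0 = -1/5, c_1 = 1/25, c_2 = -1/125, c_3 = 1/625; R = 5.


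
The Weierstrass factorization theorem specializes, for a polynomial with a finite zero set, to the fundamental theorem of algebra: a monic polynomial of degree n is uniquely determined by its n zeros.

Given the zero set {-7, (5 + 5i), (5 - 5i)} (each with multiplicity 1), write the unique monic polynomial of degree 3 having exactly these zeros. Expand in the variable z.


The polynomial is p(z) = ∏_{α ∈ S} (z − α), where S = {-7, (5 + 5i), (5 - 5i)}.
Expanding the product yields: p(z) = z^3 -3·z^2 -20·z + 350.
Note conjugate pairs combine to real quadratics: (z − (5+5i))(z − (5−5i)) = z² − 10z + 50.
The resulting polynomial has degree 3 and real coefficients as required.

p(z) = z^3 -3·z^2 -20·z + 350.


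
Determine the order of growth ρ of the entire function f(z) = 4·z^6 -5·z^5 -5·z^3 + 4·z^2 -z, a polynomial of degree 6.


|f(z)| ≤ Σ|c_k|·r^k = O(r^6) as r → ∞. Polynomial growth is O(e^{r^ε}) for every ε > 0 (since r^6/e^{r^ε} → 0), so ρ ≤ ε for all ε > 0, i.e. ρ = 0. Every nonconstant polynomial has order 0.
Therefore ρ = 0.

Order ρ = 0.


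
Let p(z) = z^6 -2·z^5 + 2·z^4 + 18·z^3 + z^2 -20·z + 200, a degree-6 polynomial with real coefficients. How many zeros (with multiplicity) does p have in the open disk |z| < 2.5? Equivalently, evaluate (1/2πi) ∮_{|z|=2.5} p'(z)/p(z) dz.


The zeros of p are: (1 + 2i), (1 - 2i), (-2 + 1i), (-2 - 1i), (2 + 2i), (2 - 2i).
Their magnitudes are: 2.236, 2.236, 2.236, 2.236, 2.828, 2.828.
Zeros with |z| < R = 2.5: (1 + 2i), (1 - 2i), (-2 + 1i), (-2 - 1i).
Count = 4.
By the argument principle, (1/2πi) ∮_{|z|=R} p'(z)/p(z) dz equals exactly this count.

Number of zeros inside |z| < 2.5: 4.


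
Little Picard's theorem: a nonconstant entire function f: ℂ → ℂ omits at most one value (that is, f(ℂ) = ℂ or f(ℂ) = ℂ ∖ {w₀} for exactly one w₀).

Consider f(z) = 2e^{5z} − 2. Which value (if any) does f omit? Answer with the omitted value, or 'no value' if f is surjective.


Little Picard bounds the complement of f(ℂ) to at most one point.
e^{5z} is never zero on ℂ, so 2·e^{5z} takes every value in ℂ ∖ {0}. Adding -2 shifts the range to ℂ ∖ {-2}. Thus f omits exactly the value -2.

Omitted value: -2.


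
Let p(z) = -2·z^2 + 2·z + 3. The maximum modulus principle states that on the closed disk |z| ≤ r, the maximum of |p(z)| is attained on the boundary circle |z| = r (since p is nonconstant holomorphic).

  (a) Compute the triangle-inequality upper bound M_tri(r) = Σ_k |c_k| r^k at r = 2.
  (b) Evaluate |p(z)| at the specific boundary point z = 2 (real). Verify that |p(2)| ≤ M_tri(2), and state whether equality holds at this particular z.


Coefficients: c_0 = 3, c_1 = 2, c_2 = -2. Radius r = 2.
Part (a). Triangle bound: M_tri(r) = Σ_k |c_k| r^k
  = |3|·2^0 + |2|·2^1 + |-2|·2^2
  = 3 + 4 + 8 = 15.
This bounds M(r) := max_{|z|=r} |p(z)| from above; equality holds iff all terms c_k z^k can be made to align in phase at a single z on |z|=r.
Part (b). At z = 2 (real, on the circle |z| = r):
  p(2) = (3)·2^0 + (2)·2^1 + (-2)·2^2 = -1.
  |p(2)| = 1.
Check: |p(2)| = 1 ≤ 15 = M_tri(2). ✓ Equality does not hold at z = 2 (the coefficients have mixed signs, so the terms do not all align in phase there).

M_tri(2) = 15; |p(2)| = 1; equality at z=2: no.


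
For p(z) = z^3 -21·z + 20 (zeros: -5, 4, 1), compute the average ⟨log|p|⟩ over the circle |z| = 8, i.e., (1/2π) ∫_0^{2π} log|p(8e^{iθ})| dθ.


Zeros: -5, 1, 4; r = 8.
Inside |z| < r: -5, 1, 4. Outside (|z| ≥ r): ∅.
p(0) = 20, so log|p(0)| = log(20) = 2.9957.
Apply Jensen: I(r) = log|p(0)| + Σ_k log(r/|z_k|), summed over zeros inside |z| < r.
  log(r/|z_k|) for z_k = -5: log(8/5) = 0.4700
  log(r/|z_k|) for z_k = 4: log(8/4) = 0.6931
  log(r/|z_k|) for z_k = 1: log(8/1) = 2.0794
Sum over inside zeros: 3.2426.
I(r) = log|p(0)| + (inside sum) = 2.9957 + 3.2426 = 6.2383.
Closed form (all zeros inside, monic): I(r) = n·log(r) = 3·log(8) = 6.2383. ✓

I(r) ≈ 6.2383.


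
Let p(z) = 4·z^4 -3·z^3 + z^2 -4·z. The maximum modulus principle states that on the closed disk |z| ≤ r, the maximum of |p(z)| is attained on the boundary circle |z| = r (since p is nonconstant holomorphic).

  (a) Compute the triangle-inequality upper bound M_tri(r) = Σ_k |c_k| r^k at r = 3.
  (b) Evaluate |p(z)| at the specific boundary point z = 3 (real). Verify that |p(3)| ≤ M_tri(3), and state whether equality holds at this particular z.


Coefficients: c_0 = 0, c_1 = -4, c_2 = 1, c_3 = -3, c_4 = 4. Radius r = 3.
Part (a). Triangle bound: M_tri(r) = Σ_k |c_k| r^k
  = |0|·3^0 + |-4|·3^1 + |1|·3^2 + |-3|·3^3 + |4|·3^4
  = 0 + 12 + 9 + 81 + 324 = 426.
This bounds M(r) := max_{|z|=r} |p(z)| from above; equality holds iff all terms c_k z^k can be made to align in phase at a single z on |z|=r.
Part (b). At z = 3 (real, on the circle |z| = r):
  p(3) = (0)·3^0 + (-4)·3^1 + (1)·3^2 + (-3)·3^3 + (4)·3^4 = 240.
  |p(3)| = 240.
Check: |p(3)| = 240 ≤ 426 = M_tri(3). ✓ Equality does not hold at z = 3 (the coefficients have mixed signs, so the terms do not all align in phase there).

M_tri(3) = 426; |p(3)| = 240; equality at z=3: no.


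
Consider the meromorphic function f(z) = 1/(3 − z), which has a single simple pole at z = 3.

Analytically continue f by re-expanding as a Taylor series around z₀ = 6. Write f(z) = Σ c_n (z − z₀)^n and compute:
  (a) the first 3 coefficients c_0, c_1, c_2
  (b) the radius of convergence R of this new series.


Let w = z − z₀, so z = z₀ + w.
Then 3 − z = 3 − (z₀ + w) = (3 − z₀) − w = -3 − w.
f(z) = 1/(-3 − w) = (1/(-3)) · 1/(1 − w/(-3)) = Σ_{n≥0} w^n / (-3)^(n+1).
So c_n = 1/(-3)^(n+1):
  c_0 = 1/(-3)^1 = -1/3.
  c_1 = 1/(-3)^2 = 1/9.
  c_2 = 1/(-3)^3 = -1/27.
The series is valid for |w/d| < 1, i.e. |z − z₀| < |d|.
Radius of convergence: R = |3 − z₀| = |-3| = 3 (distance from z₀ to the singularity z = 3).

c_0 = -1/3, c_1 = 1/9, c_2 = -1/27; R = 3.


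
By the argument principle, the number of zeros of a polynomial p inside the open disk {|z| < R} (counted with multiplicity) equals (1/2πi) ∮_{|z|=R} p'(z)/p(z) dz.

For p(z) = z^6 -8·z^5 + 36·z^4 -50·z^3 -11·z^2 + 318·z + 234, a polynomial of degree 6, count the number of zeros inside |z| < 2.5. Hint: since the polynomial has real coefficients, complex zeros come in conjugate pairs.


The zeros of p are: (2 + 3i), (2 - 3i), (3 + 3i), (3 - 3i), -1, -1.
Their magnitudes are: 3.606, 3.606, 4.243, 4.243, 1, 1.
Zeros with |z| < R = 2.5: -1, -1.
Count = 2.
By the argument principle, (1/2πi) ∮_{|z|=R} p'(z)/p(z) dz equals exactly this count.

Number of zeros inside |z| < 2.5: 2.


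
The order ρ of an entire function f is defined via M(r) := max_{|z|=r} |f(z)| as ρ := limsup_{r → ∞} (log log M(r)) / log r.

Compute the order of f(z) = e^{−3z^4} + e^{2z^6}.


Each summand is entire of order 4 and 6 respectively (as in the single-exponential case). The order of a sum is at most the max of the orders, so ρ ≤ 6. For the lower bound: on |z|=r choose arg z so that 2z^6 is real positive; then |e^{2z^6}| = e^{2r^6} while |e^{-3z^4}| ≤ e^{3r^4} = o(e^{2r^6}). So |f| ≥ e^{2r^6}(1 − o(1)) and ρ ≥ 6. Hence ρ = max(4, 6) = 6.
Therefore ρ = 6.

Order ρ = 6.


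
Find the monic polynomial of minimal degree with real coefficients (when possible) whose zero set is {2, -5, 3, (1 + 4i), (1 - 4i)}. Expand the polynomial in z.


The polynomial is p(z) = ∏_{α ∈ S} (z − α), where S = {2, -5, 3, (1 + 4i), (1 - 4i)}.
Expanding the product yields: p(z) = z^5 -2·z^4 -2·z^3 + 68·z^2 -383·z + 510.
Note conjugate pairs combine to real quadratics: (z − (1+4i))(z − (1−4i)) = z² − 2z + 17.
The resulting polynomial has degree 5 and real coefficients as required.

p(z) = z^5 -2·z^4 -2·z^3 + 68·z^2 -383·z + 510.


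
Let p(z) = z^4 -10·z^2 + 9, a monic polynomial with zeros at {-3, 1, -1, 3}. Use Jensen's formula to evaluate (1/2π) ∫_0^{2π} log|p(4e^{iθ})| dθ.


Zeros: -3, -1, 1, 3; r = 4.
Inside |z| < r: -3, -1, 1, 3. Outside (|z| ≥ r): ∅.
p(0) = 9, so log|p(0)| = log(9) = 2.1972.
Apply Jensen: I(r) = log|p(0)| + Σ_k log(r/|z_k|), summed over zeros inside |z| < r.
  log(r/|z_k|) for z_k = -3: log(4/3) = 0.2877
  log(r/|z_k|) for z_k = 1: log(4/1) = 1.3863
  log(r/|z_k|) for z_k = -1: log(4/1) = 1.3863
  log(r/|z_k|) for z_k = 3: log(4/3) = 0.2877
Sum over inside zeros: 3.3480.
I(r) = log|p(0)| + (inside sum) = 2.1972 + 3.3480 = 5.5452.
Closed form (all zeros inside, monic): I(r) = n·log(r) = 4·log(4) = 5.5452. ✓

I(r) ≈ 5.5452.


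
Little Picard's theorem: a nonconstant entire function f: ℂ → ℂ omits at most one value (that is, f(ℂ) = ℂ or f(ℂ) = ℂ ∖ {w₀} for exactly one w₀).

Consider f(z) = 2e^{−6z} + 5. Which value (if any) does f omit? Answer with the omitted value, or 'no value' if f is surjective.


Little Picard bounds the complement of f(ℂ) to at most one point.
e^{−6z} is never zero on ℂ, so 2·e^{−6z} takes every value in ℂ ∖ {0}. Adding 5 shifts the range to ℂ ∖ {5}. Thus f omits exactly the value 5.

Omitted value: 5.


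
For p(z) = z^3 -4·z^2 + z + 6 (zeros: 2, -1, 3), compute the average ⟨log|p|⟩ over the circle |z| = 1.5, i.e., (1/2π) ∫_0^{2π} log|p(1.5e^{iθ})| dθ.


Zeros: -1, 2, 3; r = 1.5.
Inside |z| < r: -1. Outside (|z| ≥ r): 2, 3.
p(0) = 6, so log|p(0)| = log(6) = 1.7918.
Apply Jensen: I(r) = log|p(0)| + Σ_k log(r/|z_k|), summed over zeros inside |z| < r.
  log(r/|z_k|) for z_k = -1: log(1.5/1) = 0.4055
  Outside zeros (2, 3) contribute nothing to the Jensen sum.
Sum over inside zeros: 0.4055.
I(r) = log|p(0)| + (inside sum) = 1.7918 + 0.4055 = 2.1972.
Note: since some zeros are outside |z| ≤ r, the simplified n·log(r) form does NOT apply — only the inside zeros contribute.

I(r) ≈ 2.1972.


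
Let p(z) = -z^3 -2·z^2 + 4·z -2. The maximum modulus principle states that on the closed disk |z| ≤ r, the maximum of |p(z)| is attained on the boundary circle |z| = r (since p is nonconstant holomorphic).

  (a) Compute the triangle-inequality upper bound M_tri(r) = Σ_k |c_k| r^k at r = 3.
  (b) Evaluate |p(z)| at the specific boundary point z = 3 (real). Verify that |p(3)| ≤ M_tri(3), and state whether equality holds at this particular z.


Coefficients: c_0 = -2, c_1 = 4, c_2 = -2, c_3 = -1. Radius r = 3.
Part (a). Triangle bound: M_tri(r) = Σ_k |c_k| r^k
  = |-2|·3^0 + |4|·3^1 + |-2|·3^2 + |-1|·3^3
  = 2 + 12 + 18 + 27 = 59.
This bounds M(r) := max_{|z|=r} |p(z)| from above; equality holds iff all terms c_k z^k can be made to align in phase at a single z on |z|=r.
Part (b). At z = 3 (real, on the circle |z| = r):
  p(3) = (-2)·3^0 + (4)·3^1 + (-2)·3^2 + (-1)·3^3 = -35.
  |p(3)| = 35.
Check: |p(3)| = 35 ≤ 59 = M_tri(3). ✓ Equality does not hold at z = 3 (the coefficients have mixed signs, so the terms do not all align in phase there).

M_tri(3) = 59; |p(3)| = 35; equality at z=3: no.


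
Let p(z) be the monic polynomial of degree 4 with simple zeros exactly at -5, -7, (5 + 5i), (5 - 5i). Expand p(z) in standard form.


The polynomial is p(z) = ∏_{α ∈ S} (z − α), where S = {-5, -7, (5 + 5i), (5 - 5i)}.
Expanding the product yields: p(z) = z^4 + 2·z^3 -35·z^2 + 250·z + 1750.
Note conjugate pairs combine to real quadratics: (z − (5+5i))(z − (5−5i)) = z² − 10z + 50.
The resulting polynomial has degree 4 and real coefficients as required.

p(z) = z^4 + 2·z^3 -35·z^2 + 250·z + 1750.


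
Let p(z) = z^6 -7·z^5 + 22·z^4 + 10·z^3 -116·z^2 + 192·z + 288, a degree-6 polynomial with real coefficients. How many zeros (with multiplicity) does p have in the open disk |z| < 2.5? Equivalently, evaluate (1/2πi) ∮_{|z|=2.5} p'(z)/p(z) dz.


The zeros of p are: (3 + 3i), (3 - 3i), (2 + 2i), (2 - 2i), -2, -1.
Their magnitudes are: 4.243, 4.243, 2.828, 2.828, 2, 1.
Zeros with |z| < R = 2.5: -2, -1.
Count = 2.
By the argument principle, (1/2πi) ∮_{|z|=R} p'(z)/p(z) dz equals exactly this count.

Number of zeros inside |z| < 2.5: 2.


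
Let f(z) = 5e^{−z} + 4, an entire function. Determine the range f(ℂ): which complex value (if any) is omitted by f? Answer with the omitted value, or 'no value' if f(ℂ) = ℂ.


Little Picard bounds the complement of f(ℂ) to at most one point.
e^{−z} is never zero on ℂ, so 5·e^{−z} takes every value in ℂ ∖ {0}. Adding 4 shifts the range to ℂ ∖ {4}. Thus f omits exactly the value 4.

Omitted value: 4.


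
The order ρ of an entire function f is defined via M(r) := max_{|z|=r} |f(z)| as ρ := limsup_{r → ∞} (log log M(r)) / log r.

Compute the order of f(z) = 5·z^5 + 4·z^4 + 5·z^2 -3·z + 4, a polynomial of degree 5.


|f(z)| ≤ Σ|c_k|·r^k = O(r^5) as r → ∞. Polynomial growth is O(e^{r^ε}) for every ε > 0 (since r^5/e^{r^ε} → 0), so ρ ≤ ε for all ε > 0, i.e. ρ = 0. Every nonconstant polynomial has order 0.
Therefore ρ = 0.

Order ρ = 0.


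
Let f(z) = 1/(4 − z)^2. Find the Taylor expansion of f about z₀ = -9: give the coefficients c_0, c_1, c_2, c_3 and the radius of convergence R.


Let w = z − z₀, so z = z₀ + w.
Then 4 − z = 4 − (z₀ + w) = (4 − z₀) − w = 13 − w.
f(z) = 1/(13 − w)^2 = (1/(13)^2) · (1 − w/(13))^{−2}.
By the binomial series (1−u)^{−2} = Σ_{n≥0} C(n+1, 1) u^n for |u|<1, with u = w/(13):
  c_n = C(n+1, 1) / (13)^(n+2).
  c_0 = 1/(13)^2 = 1/169.
  c_1 = 2/(13)^3 = 2/2197.
  c_2 = 3/(13)^4 = 3/28561.
  c_3 = 4/(13)^5 = 4/371293.
The series is valid for |w/d| < 1, i.e. |z − z₀| < |d|.
Radius of convergence: R = |4 − z₀| = |13| = 13 (distance from z₀ to the singularity z = 4).

c_0 = 1/169, c_1 = 2/2197, c_2 = 3/28561, c_3 = 4/371293; R = 13.


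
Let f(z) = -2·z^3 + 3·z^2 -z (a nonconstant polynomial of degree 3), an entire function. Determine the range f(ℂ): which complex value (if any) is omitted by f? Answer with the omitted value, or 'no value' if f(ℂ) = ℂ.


Little Picard bounds the complement of f(ℂ) to at most one point.
For every w ∈ ℂ, the equation p(z) − w = 0 is a nonconstant polynomial in z and hence has at least one root by the fundamental theorem of algebra. So p is surjective onto ℂ, omitting no value.

Omitted value: no value.


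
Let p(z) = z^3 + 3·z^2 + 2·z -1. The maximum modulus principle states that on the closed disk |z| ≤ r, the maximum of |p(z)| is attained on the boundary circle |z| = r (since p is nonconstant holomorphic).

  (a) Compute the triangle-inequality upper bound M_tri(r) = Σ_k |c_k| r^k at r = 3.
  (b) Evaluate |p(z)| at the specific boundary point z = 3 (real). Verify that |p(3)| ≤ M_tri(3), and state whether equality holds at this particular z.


Coefficients: c_0 = -1, c_1 = 2, c_2 = 3, c_3 = 1. Radius r = 3.
Part (a). Triangle bound: M_tri(r) = Σ_k |c_k| r^k
  = |-1|·3^0 + |2|·3^1 + |3|·3^2 + |1|·3^3
  = 1 + 6 + 27 + 27 = 61.
This bounds M(r) := max_{|z|=r} |p(z)| from above; equality holds iff all terms c_k z^k can be made to align in phase at a single z on |z|=r.
Part (b). At z = 3 (real, on the circle |z| = r):
  p(3) = (-1)·3^0 + (2)·3^1 + (3)·3^2 + (1)·3^3 = 59.
  |p(3)| = 59.
Check: |p(3)| = 59 ≤ 61 = M_tri(3). ✓ Equality does not hold at z = 3 (the coefficients have mixed signs, so the terms do not all align in phase there).

M_tri(3) = 61; |p(3)| = 59; equality at z=3: no.


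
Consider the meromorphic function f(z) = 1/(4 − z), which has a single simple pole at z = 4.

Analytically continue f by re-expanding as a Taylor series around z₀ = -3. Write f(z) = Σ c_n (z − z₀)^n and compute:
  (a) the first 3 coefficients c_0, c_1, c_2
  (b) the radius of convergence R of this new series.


Let w = z − z₀, so z = z₀ + w.
Then 4 − z = 4 − (z₀ + w) = (4 − z₀) − w = 7 − w.
f(z) = 1/(7 − w) = (1/(7)) · 1/(1 − w/(7)) = Σ_{n≥0} w^n / (7)^(n+1).
So c_n = 1/(7)^(n+1):
  c_0 = 1/(7)^1 = 1/7.
  c_1 = 1/(7)^2 = 1/49.
  c_2 = 1/(7)^3 = 1/343.
The series is valid for |w/d| < 1, i.e. |z − z₀| < |d|.
Radius of convergence: R = |4 − z₀| = |7| = 7 (distance from z₀ to the singularity z = 4).

c_0 = 1/7, c_1 = 1/49, c_2 = 1/343; R = 7.


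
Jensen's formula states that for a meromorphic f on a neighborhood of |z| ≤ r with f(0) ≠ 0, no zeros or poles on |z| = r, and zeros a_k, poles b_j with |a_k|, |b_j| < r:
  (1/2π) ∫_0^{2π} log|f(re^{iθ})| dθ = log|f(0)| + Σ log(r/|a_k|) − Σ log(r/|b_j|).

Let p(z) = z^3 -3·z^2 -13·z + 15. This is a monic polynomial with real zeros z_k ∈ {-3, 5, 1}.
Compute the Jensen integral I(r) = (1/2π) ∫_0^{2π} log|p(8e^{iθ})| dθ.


Zeros: -3, 1, 5; r = 8.
Inside |z| < r: -3, 1, 5. Outside (|z| ≥ r): ∅.
p(0) = 15, so log|p(0)| = log(15) = 2.7081.
Apply Jensen: I(r) = log|p(0)| + Σ_k log(r/|z_k|), summed over zeros inside |z| < r.
  log(r/|z_k|) for z_k = -3: log(8/3) = 0.9808
  log(r/|z_k|) for z_k = 5: log(8/5) = 0.4700
  log(r/|z_k|) for z_k = 1: log(8/1) = 2.0794
Sum over inside zeros: 3.5303.
I(r) = log|p(0)| + (inside sum) = 2.7081 + 3.5303 = 6.2383.
Closed form (all zeros inside, monic): I(r) = n·log(r) = 3·log(8) = 6.2383. ✓

I(r) ≈ 6.2383.
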